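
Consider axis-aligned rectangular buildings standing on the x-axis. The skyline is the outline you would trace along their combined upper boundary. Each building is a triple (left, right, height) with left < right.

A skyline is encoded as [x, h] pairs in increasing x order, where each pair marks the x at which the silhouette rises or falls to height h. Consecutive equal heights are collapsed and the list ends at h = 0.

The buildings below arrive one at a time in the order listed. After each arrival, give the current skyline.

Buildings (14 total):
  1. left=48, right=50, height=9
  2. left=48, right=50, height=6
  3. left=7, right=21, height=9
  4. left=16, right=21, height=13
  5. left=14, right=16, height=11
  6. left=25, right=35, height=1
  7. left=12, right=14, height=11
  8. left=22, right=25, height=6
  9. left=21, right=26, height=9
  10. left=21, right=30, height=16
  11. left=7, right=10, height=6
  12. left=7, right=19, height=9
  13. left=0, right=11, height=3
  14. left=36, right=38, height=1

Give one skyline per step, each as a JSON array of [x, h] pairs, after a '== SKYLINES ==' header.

== SKYLINES ==
[[48,9],[50,0]]
[[48,9],[50,0]]
[[7,9],[21,0],[48,9],[50,0]]
[[7,9],[16,13],[21,0],[48,9],[50,0]]
[[7,9],[14,11],[16,13],[21,0],[48,9],[50,0]]
[[7,9],[14,11],[16,13],[21,0],[25,1],[35,0],[48,9],[50,0]]
[[7,9],[12,11],[16,13],[21,0],[25,1],[35,0],[48,9],[50,0]]
[[7,9],[12,11],[16,13],[21,0],[22,6],[25,1],[35,0],[48,9],[50,0]]
[[7,9],[12,11],[16,13],[21,9],[26,1],[35,0],[48,9],[50,0]]
[[7,9],[12,11],[16,13],[21,16],[30,1],[35,0],[48,9],[50,0]]
[[7,9],[12,11],[16,13],[21,16],[30,1],[35,0],[48,9],[50,0]]
[[7,9],[12,11],[16,13],[21,16],[30,1],[35,0],[48,9],[50,0]]
[[0,3],[7,9],[12,11],[16,13],[21,16],[30,1],[35,0],[48,9],[50,0]]
[[0,3],[7,9],[12,11],[16,13],[21,16],[30,1],[35,0],[36,1],[38,0],[48,9],[50,0]]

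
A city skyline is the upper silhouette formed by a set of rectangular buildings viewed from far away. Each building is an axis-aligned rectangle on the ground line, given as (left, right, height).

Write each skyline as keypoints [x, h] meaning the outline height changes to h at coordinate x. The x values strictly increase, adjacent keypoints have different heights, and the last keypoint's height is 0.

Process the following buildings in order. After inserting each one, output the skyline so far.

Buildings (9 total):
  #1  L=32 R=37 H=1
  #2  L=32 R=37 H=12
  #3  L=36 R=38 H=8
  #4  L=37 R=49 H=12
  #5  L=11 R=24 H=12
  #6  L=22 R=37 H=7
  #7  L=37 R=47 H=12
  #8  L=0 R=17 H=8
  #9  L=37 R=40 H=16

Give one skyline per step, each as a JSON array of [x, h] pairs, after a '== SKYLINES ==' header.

== SKYLINES ==
[[32,1],[37,0]]
[[32,12],[37,0]]
[[32,12],[37,8],[38,0]]
[[32,12],[49,0]]
[[11,12],[24,0],[32,12],[49,0]]
[[11,12],[24,7],[32,12],[49,0]]
[[11,12],[24,7],[32,12],[49,0]]
[[0,8],[11,12],[24,7],[32,12],[49,0]]
[[0,8],[11,12],[24,7],[32,12],[37,16],[40,12],[49,0]]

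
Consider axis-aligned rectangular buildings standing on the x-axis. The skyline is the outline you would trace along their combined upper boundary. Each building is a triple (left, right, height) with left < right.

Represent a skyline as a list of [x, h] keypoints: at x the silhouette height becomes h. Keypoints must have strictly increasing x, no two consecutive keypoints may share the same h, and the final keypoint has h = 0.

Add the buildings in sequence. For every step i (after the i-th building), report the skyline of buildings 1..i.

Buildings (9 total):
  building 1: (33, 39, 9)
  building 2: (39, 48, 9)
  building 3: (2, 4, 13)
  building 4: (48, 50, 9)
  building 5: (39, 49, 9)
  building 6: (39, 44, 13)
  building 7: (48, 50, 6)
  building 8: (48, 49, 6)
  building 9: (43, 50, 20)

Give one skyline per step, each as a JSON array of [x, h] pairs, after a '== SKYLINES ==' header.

== SKYLINES ==
[[33,9],[39,0]]
[[33,9],[48,0]]
[[2,13],[4,0],[33,9],[48,0]]
[[2,13],[4,0],[33,9],[50,0]]
[[2,13],[4,0],[33,9],[50,0]]
[[2,13],[4,0],[33,9],[39,13],[44,9],[50,0]]
[[2,13],[4,0],[33,9],[39,13],[44,9],[50,0]]
[[2,13],[4,0],[33,9],[39,13],[44,9],[50,0]]
[[2,13],[4,0],[33,9],[39,13],[43,20],[50,0]]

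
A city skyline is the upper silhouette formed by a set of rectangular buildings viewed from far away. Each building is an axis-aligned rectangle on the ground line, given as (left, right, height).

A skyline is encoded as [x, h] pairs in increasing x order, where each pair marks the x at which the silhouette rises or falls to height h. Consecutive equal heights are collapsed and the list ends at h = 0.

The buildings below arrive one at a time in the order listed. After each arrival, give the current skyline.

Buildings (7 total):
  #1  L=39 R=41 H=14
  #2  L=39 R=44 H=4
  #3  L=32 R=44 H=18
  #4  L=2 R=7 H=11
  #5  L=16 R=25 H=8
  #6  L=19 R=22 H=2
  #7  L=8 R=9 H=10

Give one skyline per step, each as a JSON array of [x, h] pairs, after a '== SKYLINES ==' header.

== SKYLINES ==
[[39,14],[41,0]]
[[39,14],[41,4],[44,0]]
[[32,18],[44,0]]
[[2,11],[7,0],[32,18],[44,0]]
[[2,11],[7,0],[16,8],[25,0],[32,18],[44,0]]
[[2,11],[7,0],[16,8],[25,0],[32,18],[44,0]]
[[2,11],[7,0],[8,10],[9,0],[16,8],[25,0],[32,18],[44,0]]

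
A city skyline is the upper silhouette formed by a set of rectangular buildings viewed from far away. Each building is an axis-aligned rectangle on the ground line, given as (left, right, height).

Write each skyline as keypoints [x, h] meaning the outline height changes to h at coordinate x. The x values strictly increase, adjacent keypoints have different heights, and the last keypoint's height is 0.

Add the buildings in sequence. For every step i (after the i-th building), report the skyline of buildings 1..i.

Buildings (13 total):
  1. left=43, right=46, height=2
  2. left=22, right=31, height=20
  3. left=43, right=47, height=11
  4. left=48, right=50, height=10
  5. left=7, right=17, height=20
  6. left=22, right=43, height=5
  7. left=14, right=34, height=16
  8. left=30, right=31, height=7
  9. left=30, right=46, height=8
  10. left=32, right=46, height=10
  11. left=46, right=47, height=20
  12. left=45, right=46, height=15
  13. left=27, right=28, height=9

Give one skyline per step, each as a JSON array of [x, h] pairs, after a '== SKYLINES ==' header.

== SKYLINES ==
[[43,2],[46,0]]
[[22,20],[31,0],[43,2],[46,0]]
[[22,20],[31,0],[43,11],[47,0]]
[[22,20],[31,0],[43,11],[47,0],[48,10],[50,0]]
[[7,20],[17,0],[22,20],[31,0],[43,11],[47,0],[48,10],[50,0]]
[[7,20],[17,0],[22,20],[31,5],[43,11],[47,0],[48,10],[50,0]]
[[7,20],[17,16],[22,20],[31,16],[34,5],[43,11],[47,0],[48,10],[50,0]]
[[7,20],[17,16],[22,20],[31,16],[34,5],[43,11],[47,0],[48,10],[50,0]]
[[7,20],[17,16],[22,20],[31,16],[34,8],[43,11],[47,0],[48,10],[50,0]]
[[7,20],[17,16],[22,20],[31,16],[34,10],[43,11],[47,0],[48,10],[50,0]]
[[7,20],[17,16],[22,20],[31,16],[34,10],[43,11],[46,20],[47,0],[48,10],[50,0]]
[[7,20],[17,16],[22,20],[31,16],[34,10],[43,11],[45,15],[46,20],[47,0],[48,10],[50,0]]
[[7,20],[17,16],[22,20],[31,16],[34,10],[43,11],[45,15],[46,20],[47,0],[48,10],[50,0]]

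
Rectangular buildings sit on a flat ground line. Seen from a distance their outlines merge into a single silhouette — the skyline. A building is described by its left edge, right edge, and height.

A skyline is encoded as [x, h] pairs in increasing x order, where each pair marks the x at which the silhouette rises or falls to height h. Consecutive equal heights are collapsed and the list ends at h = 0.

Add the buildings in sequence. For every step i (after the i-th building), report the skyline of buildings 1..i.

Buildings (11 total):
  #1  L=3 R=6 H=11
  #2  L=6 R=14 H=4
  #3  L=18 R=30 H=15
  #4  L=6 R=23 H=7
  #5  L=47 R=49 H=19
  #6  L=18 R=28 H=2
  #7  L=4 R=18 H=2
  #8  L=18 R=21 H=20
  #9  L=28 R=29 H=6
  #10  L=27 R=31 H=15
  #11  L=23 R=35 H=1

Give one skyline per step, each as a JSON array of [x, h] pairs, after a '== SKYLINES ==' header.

== SKYLINES ==
[[3,11],[6,0]]
[[3,11],[6,4],[14,0]]
[[3,11],[6,4],[14,0],[18,15],[30,0]]
[[3,11],[6,7],[18,15],[30,0]]
[[3,11],[6,7],[18,15],[30,0],[47,19],[49,0]]
[[3,11],[6,7],[18,15],[30,0],[47,19],[49,0]]
[[3,11],[6,7],[18,15],[30,0],[47,19],[49,0]]
[[3,11],[6,7],[18,20],[21,15],[30,0],[47,19],[49,0]]
[[3,11],[6,7],[18,20],[21,15],[30,0],[47,19],[49,0]]
[[3,11],[6,7],[18,20],[21,15],[31,0],[47,19],[49,0]]
[[3,11],[6,7],[18,20],[21,15],[31,1],[35,0],[47,19],[49,0]]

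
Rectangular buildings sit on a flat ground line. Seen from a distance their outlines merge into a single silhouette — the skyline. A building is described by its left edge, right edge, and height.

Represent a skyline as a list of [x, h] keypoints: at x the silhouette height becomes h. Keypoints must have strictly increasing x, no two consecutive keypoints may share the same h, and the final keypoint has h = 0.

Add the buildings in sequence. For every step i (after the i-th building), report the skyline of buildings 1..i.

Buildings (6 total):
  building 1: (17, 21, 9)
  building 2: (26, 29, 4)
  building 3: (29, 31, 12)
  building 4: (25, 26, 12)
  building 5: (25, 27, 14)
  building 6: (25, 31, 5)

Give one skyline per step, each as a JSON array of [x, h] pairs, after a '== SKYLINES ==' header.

== SKYLINES ==
[[17,9],[21,0]]
[[17,9],[21,0],[26,4],[29,0]]
[[17,9],[21,0],[26,4],[29,12],[31,0]]
[[17,9],[21,0],[25,12],[26,4],[29,12],[31,0]]
[[17,9],[21,0],[25,14],[27,4],[29,12],[31,0]]
[[17,9],[21,0],[25,14],[27,5],[29,12],[31,0]]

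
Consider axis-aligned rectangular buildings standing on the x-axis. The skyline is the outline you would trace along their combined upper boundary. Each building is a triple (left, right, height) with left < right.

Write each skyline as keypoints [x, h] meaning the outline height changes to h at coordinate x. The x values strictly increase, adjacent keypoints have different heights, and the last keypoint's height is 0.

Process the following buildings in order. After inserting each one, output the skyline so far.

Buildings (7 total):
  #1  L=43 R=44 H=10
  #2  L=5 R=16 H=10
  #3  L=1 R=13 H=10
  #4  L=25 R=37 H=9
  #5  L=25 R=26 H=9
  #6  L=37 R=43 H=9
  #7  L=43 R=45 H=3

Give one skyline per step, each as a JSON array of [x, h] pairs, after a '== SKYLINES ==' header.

== SKYLINES ==
[[43,10],[44,0]]
[[5,10],[16,0],[43,10],[44,0]]
[[1,10],[16,0],[43,10],[44,0]]
[[1,10],[16,0],[25,9],[37,0],[43,10],[44,0]]
[[1,10],[16,0],[25,9],[37,0],[43,10],[44,0]]
[[1,10],[16,0],[25,9],[43,10],[44,0]]
[[1,10],[16,0],[25,9],[43,10],[44,3],[45,0]]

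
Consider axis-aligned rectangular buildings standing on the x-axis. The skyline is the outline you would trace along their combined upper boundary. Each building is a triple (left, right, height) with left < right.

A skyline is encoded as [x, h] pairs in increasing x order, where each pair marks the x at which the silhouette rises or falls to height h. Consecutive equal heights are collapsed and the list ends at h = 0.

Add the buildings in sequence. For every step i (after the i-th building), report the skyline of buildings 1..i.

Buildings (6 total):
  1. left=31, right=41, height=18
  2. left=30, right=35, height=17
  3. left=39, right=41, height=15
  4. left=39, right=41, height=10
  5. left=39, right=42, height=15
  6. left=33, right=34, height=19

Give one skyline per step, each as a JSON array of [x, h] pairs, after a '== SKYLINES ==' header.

== SKYLINES ==
[[31,18],[41,0]]
[[30,17],[31,18],[41,0]]
[[30,17],[31,18],[41,0]]
[[30,17],[31,18],[41,0]]
[[30,17],[31,18],[41,15],[42,0]]
[[30,17],[31,18],[33,19],[34,18],[41,15],[42,0]]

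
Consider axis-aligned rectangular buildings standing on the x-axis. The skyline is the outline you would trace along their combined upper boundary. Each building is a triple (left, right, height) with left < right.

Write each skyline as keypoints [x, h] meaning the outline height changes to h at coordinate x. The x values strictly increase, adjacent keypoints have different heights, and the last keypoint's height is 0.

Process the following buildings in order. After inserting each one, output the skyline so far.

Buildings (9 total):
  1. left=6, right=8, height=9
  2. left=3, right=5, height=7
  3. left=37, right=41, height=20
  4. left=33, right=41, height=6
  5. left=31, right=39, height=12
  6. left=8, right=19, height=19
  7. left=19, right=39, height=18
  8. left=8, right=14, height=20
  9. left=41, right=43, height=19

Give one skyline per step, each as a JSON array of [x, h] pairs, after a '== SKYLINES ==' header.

== SKYLINES ==
[[6,9],[8,0]]
[[3,7],[5,0],[6,9],[8,0]]
[[3,7],[5,0],[6,9],[8,0],[37,20],[41,0]]
[[3,7],[5,0],[6,9],[8,0],[33,6],[37,20],[41,0]]
[[3,7],[5,0],[6,9],[8,0],[31,12],[37,20],[41,0]]
[[3,7],[5,0],[6,9],[8,19],[19,0],[31,12],[37,20],[41,0]]
[[3,7],[5,0],[6,9],[8,19],[19,18],[37,20],[41,0]]
[[3,7],[5,0],[6,9],[8,20],[14,19],[19,18],[37,20],[41,0]]
[[3,7],[5,0],[6,9],[8,20],[14,19],[19,18],[37,20],[41,19],[43,0]]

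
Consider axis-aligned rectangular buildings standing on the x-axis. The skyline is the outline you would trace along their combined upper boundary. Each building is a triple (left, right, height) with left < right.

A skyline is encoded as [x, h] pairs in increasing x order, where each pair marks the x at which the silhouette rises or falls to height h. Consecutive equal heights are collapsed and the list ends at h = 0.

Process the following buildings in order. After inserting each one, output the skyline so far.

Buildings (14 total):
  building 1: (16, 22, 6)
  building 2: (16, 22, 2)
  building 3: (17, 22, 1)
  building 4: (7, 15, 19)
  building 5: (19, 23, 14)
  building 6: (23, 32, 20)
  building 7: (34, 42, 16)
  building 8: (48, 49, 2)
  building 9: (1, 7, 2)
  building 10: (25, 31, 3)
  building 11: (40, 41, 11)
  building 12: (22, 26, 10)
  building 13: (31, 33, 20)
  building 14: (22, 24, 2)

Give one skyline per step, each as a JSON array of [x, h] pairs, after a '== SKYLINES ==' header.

== SKYLINES ==
[[16,6],[22,0]]
[[16,6],[22,0]]
[[16,6],[22,0]]
[[7,19],[15,0],[16,6],[22,0]]
[[7,19],[15,0],[16,6],[19,14],[23,0]]
[[7,19],[15,0],[16,6],[19,14],[23,20],[32,0]]
[[7,19],[15,0],[16,6],[19,14],[23,20],[32,0],[34,16],[42,0]]
[[7,19],[15,0],[16,6],[19,14],[23,20],[32,0],[34,16],[42,0],[48,2],[49,0]]
[[1,2],[7,19],[15,0],[16,6],[19,14],[23,20],[32,0],[34,16],[42,0],[48,2],[49,0]]
[[1,2],[7,19],[15,0],[16,6],[19,14],[23,20],[32,0],[34,16],[42,0],[48,2],[49,0]]
[[1,2],[7,19],[15,0],[16,6],[19,14],[23,20],[32,0],[34,16],[42,0],[48,2],[49,0]]
[[1,2],[7,19],[15,0],[16,6],[19,14],[23,20],[32,0],[34,16],[42,0],[48,2],[49,0]]
[[1,2],[7,19],[15,0],[16,6],[19,14],[23,20],[33,0],[34,16],[42,0],[48,2],[49,0]]
[[1,2],[7,19],[15,0],[16,6],[19,14],[23,20],[33,0],[34,16],[42,0],[48,2],[49,0]]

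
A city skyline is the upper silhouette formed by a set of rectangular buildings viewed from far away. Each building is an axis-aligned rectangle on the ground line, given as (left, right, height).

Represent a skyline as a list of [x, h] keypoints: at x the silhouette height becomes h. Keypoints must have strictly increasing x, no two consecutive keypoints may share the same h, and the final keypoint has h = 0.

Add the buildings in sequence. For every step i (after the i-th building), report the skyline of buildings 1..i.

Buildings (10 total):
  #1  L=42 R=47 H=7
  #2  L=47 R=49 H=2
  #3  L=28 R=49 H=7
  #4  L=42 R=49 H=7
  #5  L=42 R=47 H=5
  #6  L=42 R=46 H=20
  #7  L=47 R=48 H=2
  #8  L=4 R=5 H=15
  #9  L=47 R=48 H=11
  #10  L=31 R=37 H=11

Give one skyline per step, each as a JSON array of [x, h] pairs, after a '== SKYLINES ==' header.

== SKYLINES ==
[[42,7],[47,0]]
[[42,7],[47,2],[49,0]]
[[28,7],[49,0]]
[[28,7],[49,0]]
[[28,7],[49,0]]
[[28,7],[42,20],[46,7],[49,0]]
[[28,7],[42,20],[46,7],[49,0]]
[[4,15],[5,0],[28,7],[42,20],[46,7],[49,0]]
[[4,15],[5,0],[28,7],[42,20],[46,7],[47,11],[48,7],[49,0]]
[[4,15],[5,0],[28,7],[31,11],[37,7],[42,20],[46,7],[47,11],[48,7],[49,0]]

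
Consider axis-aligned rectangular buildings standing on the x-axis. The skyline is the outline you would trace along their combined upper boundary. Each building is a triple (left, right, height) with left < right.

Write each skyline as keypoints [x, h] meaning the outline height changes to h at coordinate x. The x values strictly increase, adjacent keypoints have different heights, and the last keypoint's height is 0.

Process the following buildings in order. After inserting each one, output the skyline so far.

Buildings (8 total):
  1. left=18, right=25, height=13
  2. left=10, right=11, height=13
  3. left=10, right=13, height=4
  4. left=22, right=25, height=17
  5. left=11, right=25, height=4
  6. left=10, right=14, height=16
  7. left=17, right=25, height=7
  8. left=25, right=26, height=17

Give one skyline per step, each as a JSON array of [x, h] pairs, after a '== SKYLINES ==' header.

== SKYLINES ==
[[18,13],[25,0]]
[[10,13],[11,0],[18,13],[25,0]]
[[10,13],[11,4],[13,0],[18,13],[25,0]]
[[10,13],[11,4],[13,0],[18,13],[22,17],[25,0]]
[[10,13],[11,4],[18,13],[22,17],[25,0]]
[[10,16],[14,4],[18,13],[22,17],[25,0]]
[[10,16],[14,4],[17,7],[18,13],[22,17],[25,0]]
[[10,16],[14,4],[17,7],[18,13],[22,17],[26,0]]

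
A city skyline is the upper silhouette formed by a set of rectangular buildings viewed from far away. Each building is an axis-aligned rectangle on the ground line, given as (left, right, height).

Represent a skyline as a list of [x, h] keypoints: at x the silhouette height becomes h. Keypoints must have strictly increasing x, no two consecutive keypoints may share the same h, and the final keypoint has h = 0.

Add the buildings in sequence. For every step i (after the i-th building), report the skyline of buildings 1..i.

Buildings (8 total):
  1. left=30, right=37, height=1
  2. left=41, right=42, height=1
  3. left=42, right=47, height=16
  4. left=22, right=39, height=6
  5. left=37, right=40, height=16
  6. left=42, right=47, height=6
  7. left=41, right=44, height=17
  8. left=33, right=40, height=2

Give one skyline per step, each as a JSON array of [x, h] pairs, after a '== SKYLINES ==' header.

== SKYLINES ==
[[30,1],[37,0]]
[[30,1],[37,0],[41,1],[42,0]]
[[30,1],[37,0],[41,1],[42,16],[47,0]]
[[22,6],[39,0],[41,1],[42,16],[47,0]]
[[22,6],[37,16],[40,0],[41,1],[42,16],[47,0]]
[[22,6],[37,16],[40,0],[41,1],[42,16],[47,0]]
[[22,6],[37,16],[40,0],[41,17],[44,16],[47,0]]
[[22,6],[37,16],[40,0],[41,17],[44,16],[47,0]]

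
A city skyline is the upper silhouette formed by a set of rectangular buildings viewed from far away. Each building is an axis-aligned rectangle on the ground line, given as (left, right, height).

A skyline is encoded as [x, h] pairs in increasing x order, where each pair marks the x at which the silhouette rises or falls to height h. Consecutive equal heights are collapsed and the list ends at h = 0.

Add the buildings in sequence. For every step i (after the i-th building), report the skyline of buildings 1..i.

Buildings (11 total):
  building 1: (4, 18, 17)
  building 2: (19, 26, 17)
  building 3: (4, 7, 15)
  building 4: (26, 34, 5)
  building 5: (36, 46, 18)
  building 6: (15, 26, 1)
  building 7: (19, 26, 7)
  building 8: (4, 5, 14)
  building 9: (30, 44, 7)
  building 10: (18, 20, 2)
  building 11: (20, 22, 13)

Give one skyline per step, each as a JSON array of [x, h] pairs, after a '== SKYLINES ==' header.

== SKYLINES ==
[[4,17],[18,0]]
[[4,17],[18,0],[19,17],[26,0]]
[[4,17],[18,0],[19,17],[26,0]]
[[4,17],[18,0],[19,17],[26,5],[34,0]]
[[4,17],[18,0],[19,17],[26,5],[34,0],[36,18],[46,0]]
[[4,17],[18,1],[19,17],[26,5],[34,0],[36,18],[46,0]]
[[4,17],[18,1],[19,17],[26,5],[34,0],[36,18],[46,0]]
[[4,17],[18,1],[19,17],[26,5],[34,0],[36,18],[46,0]]
[[4,17],[18,1],[19,17],[26,5],[30,7],[36,18],[46,0]]
[[4,17],[18,2],[19,17],[26,5],[30,7],[36,18],[46,0]]
[[4,17],[18,2],[19,17],[26,5],[30,7],[36,18],[46,0]]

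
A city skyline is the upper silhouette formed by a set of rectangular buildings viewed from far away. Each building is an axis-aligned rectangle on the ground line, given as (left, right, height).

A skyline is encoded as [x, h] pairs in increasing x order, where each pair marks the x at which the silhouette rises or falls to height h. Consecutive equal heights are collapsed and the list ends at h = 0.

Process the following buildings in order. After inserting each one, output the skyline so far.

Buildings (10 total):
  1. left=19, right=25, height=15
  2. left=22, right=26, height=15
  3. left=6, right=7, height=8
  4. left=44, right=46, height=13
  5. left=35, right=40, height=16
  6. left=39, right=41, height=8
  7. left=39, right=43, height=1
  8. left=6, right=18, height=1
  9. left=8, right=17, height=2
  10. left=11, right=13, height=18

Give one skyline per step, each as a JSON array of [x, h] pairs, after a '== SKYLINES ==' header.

== SKYLINES ==
[[19,15],[25,0]]
[[19,15],[26,0]]
[[6,8],[7,0],[19,15],[26,0]]
[[6,8],[7,0],[19,15],[26,0],[44,13],[46,0]]
[[6,8],[7,0],[19,15],[26,0],[35,16],[40,0],[44,13],[46,0]]
[[6,8],[7,0],[19,15],[26,0],[35,16],[40,8],[41,0],[44,13],[46,0]]
[[6,8],[7,0],[19,15],[26,0],[35,16],[40,8],[41,1],[43,0],[44,13],[46,0]]
[[6,8],[7,1],[18,0],[19,15],[26,0],[35,16],[40,8],[41,1],[43,0],[44,13],[46,0]]
[[6,8],[7,1],[8,2],[17,1],[18,0],[19,15],[26,0],[35,16],[40,8],[41,1],[43,0],[44,13],[46,0]]
[[6,8],[7,1],[8,2],[11,18],[13,2],[17,1],[18,0],[19,15],[26,0],[35,16],[40,8],[41,1],[43,0],[44,13],[46,0]]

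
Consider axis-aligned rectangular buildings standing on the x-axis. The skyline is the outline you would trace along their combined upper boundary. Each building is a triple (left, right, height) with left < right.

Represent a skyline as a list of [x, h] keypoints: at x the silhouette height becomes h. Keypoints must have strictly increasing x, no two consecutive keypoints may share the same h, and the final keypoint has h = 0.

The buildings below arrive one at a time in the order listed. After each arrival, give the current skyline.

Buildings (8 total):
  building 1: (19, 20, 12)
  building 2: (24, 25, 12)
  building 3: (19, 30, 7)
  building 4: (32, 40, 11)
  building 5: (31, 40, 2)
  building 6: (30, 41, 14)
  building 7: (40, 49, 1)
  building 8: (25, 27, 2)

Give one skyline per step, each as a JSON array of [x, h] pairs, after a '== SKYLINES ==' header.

== SKYLINES ==
[[19,12],[20,0]]
[[19,12],[20,0],[24,12],[25,0]]
[[19,12],[20,7],[24,12],[25,7],[30,0]]
[[19,12],[20,7],[24,12],[25,7],[30,0],[32,11],[40,0]]
[[19,12],[20,7],[24,12],[25,7],[30,0],[31,2],[32,11],[40,0]]
[[19,12],[20,7],[24,12],[25,7],[30,14],[41,0]]
[[19,12],[20,7],[24,12],[25,7],[30,14],[41,1],[49,0]]
[[19,12],[20,7],[24,12],[25,7],[30,14],[41,1],[49,0]]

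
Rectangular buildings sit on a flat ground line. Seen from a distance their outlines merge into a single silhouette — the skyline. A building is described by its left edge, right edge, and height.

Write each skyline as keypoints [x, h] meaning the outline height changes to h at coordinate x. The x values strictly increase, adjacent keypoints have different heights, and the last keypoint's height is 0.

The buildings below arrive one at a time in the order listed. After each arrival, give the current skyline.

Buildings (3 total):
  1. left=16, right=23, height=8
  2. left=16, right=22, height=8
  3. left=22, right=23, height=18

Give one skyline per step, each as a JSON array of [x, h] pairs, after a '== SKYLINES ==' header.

== SKYLINES ==
[[16,8],[23,0]]
[[16,8],[23,0]]
[[16,8],[22,18],[23,0]]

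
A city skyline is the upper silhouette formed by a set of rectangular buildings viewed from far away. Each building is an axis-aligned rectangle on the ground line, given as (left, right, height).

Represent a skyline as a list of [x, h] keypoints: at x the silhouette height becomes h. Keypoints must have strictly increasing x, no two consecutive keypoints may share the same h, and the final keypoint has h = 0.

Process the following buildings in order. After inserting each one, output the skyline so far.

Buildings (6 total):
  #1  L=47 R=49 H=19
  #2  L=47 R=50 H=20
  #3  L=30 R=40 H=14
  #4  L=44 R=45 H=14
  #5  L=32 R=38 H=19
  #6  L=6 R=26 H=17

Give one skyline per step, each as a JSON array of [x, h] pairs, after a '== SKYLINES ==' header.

== SKYLINES ==
[[47,19],[49,0]]
[[47,20],[50,0]]
[[30,14],[40,0],[47,20],[50,0]]
[[30,14],[40,0],[44,14],[45,0],[47,20],[50,0]]
[[30,14],[32,19],[38,14],[40,0],[44,14],[45,0],[47,20],[50,0]]
[[6,17],[26,0],[30,14],[32,19],[38,14],[40,0],[44,14],[45,0],[47,20],[50,0]]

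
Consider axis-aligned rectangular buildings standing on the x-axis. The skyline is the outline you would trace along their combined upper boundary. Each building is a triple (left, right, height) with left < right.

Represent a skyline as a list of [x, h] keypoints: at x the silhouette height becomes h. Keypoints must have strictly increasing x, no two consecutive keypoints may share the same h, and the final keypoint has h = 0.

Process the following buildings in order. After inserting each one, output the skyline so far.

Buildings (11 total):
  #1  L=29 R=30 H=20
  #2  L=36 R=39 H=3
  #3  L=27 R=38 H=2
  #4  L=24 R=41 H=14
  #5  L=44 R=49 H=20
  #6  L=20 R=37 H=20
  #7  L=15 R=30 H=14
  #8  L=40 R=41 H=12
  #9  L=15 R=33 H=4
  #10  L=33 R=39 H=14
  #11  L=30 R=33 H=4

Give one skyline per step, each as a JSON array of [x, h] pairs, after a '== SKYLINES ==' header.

== SKYLINES ==
[[29,20],[30,0]]
[[29,20],[30,0],[36,3],[39,0]]
[[27,2],[29,20],[30,2],[36,3],[39,0]]
[[24,14],[29,20],[30,14],[41,0]]
[[24,14],[29,20],[30,14],[41,0],[44,20],[49,0]]
[[20,20],[37,14],[41,0],[44,20],[49,0]]
[[15,14],[20,20],[37,14],[41,0],[44,20],[49,0]]
[[15,14],[20,20],[37,14],[41,0],[44,20],[49,0]]
[[15,14],[20,20],[37,14],[41,0],[44,20],[49,0]]
[[15,14],[20,20],[37,14],[41,0],[44,20],[49,0]]
[[15,14],[20,20],[37,14],[41,0],[44,20],[49,0]]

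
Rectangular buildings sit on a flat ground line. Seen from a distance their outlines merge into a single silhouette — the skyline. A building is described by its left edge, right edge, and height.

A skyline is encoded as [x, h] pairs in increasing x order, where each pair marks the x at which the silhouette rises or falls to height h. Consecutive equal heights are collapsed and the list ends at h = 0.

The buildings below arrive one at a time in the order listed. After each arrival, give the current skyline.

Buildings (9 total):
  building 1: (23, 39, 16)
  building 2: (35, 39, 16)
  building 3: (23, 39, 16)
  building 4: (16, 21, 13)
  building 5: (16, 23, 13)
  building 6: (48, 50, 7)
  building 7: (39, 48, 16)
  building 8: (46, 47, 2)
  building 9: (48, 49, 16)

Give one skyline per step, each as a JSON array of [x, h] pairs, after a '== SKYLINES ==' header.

== SKYLINES ==
[[23,16],[39,0]]
[[23,16],[39,0]]
[[23,16],[39,0]]
[[16,13],[21,0],[23,16],[39,0]]
[[16,13],[23,16],[39,0]]
[[16,13],[23,16],[39,0],[48,7],[50,0]]
[[16,13],[23,16],[48,7],[50,0]]
[[16,13],[23,16],[48,7],[50,0]]
[[16,13],[23,16],[49,7],[50,0]]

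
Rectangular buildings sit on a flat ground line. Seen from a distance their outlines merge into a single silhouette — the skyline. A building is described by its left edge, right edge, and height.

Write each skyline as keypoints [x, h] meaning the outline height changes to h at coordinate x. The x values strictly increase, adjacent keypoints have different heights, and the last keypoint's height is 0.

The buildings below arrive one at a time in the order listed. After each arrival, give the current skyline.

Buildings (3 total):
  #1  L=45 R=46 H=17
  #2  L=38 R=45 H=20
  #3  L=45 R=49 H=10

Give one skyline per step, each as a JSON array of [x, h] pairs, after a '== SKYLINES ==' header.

== SKYLINES ==
[[45,17],[46,0]]
[[38,20],[45,17],[46,0]]
[[38,20],[45,17],[46,10],[49,0]]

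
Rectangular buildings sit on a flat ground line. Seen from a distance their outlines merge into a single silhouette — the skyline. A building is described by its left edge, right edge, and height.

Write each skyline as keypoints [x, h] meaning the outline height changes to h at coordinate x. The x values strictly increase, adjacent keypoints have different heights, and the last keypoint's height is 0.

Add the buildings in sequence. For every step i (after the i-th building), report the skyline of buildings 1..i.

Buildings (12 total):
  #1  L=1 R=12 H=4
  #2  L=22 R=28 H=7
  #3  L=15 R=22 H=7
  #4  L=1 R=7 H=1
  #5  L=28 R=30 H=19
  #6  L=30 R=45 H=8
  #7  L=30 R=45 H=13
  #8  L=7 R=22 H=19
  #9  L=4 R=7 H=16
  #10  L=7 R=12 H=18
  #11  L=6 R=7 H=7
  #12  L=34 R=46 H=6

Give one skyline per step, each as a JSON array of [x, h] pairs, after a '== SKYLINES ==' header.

== SKYLINES ==
[[1,4],[12,0]]
[[1,4],[12,0],[22,7],[28,0]]
[[1,4],[12,0],[15,7],[28,0]]
[[1,4],[12,0],[15,7],[28,0]]
[[1,4],[12,0],[15,7],[28,19],[30,0]]
[[1,4],[12,0],[15,7],[28,19],[30,8],[45,0]]
[[1,4],[12,0],[15,7],[28,19],[30,13],[45,0]]
[[1,4],[7,19],[22,7],[28,19],[30,13],[45,0]]
[[1,4],[4,16],[7,19],[22,7],[28,19],[30,13],[45,0]]
[[1,4],[4,16],[7,19],[22,7],[28,19],[30,13],[45,0]]
[[1,4],[4,16],[7,19],[22,7],[28,19],[30,13],[45,0]]
[[1,4],[4,16],[7,19],[22,7],[28,19],[30,13],[45,6],[46,0]]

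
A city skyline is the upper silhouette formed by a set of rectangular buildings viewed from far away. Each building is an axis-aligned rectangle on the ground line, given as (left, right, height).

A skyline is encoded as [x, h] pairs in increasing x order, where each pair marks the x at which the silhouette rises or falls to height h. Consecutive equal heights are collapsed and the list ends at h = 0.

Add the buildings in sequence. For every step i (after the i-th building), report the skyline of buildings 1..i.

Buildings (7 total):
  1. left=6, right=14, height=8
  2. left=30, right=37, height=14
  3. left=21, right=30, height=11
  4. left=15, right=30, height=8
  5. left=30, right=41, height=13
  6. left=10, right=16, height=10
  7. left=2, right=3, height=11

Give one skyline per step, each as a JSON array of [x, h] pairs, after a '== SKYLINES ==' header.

== SKYLINES ==
[[6,8],[14,0]]
[[6,8],[14,0],[30,14],[37,0]]
[[6,8],[14,0],[21,11],[30,14],[37,0]]
[[6,8],[14,0],[15,8],[21,11],[30,14],[37,0]]
[[6,8],[14,0],[15,8],[21,11],[30,14],[37,13],[41,0]]
[[6,8],[10,10],[16,8],[21,11],[30,14],[37,13],[41,0]]
[[2,11],[3,0],[6,8],[10,10],[16,8],[21,11],[30,14],[37,13],[41,0]]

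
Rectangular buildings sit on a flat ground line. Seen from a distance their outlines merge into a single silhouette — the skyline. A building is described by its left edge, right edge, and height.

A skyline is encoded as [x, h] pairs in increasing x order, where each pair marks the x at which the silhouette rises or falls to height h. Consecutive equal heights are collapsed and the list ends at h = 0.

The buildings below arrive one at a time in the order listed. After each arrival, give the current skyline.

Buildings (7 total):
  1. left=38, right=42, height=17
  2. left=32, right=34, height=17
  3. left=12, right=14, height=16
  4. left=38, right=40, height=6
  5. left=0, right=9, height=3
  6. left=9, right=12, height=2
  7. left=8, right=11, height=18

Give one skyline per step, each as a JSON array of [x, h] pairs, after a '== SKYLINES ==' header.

== SKYLINES ==
[[38,17],[42,0]]
[[32,17],[34,0],[38,17],[42,0]]
[[12,16],[14,0],[32,17],[34,0],[38,17],[42,0]]
[[12,16],[14,0],[32,17],[34,0],[38,17],[42,0]]
[[0,3],[9,0],[12,16],[14,0],[32,17],[34,0],[38,17],[42,0]]
[[0,3],[9,2],[12,16],[14,0],[32,17],[34,0],[38,17],[42,0]]
[[0,3],[8,18],[11,2],[12,16],[14,0],[32,17],[34,0],[38,17],[42,0]]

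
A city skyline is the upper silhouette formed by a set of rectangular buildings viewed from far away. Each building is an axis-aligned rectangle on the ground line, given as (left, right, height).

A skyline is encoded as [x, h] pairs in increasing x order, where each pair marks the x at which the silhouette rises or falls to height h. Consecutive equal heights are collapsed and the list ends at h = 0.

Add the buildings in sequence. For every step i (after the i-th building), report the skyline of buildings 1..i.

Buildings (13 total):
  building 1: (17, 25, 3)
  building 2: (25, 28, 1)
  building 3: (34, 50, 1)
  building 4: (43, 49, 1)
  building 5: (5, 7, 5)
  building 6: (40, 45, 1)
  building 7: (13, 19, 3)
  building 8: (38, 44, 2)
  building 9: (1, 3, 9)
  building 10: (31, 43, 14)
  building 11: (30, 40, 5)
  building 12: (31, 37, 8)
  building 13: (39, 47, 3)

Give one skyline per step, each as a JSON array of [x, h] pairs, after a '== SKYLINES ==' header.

== SKYLINES ==
[[17,3],[25,0]]
[[17,3],[25,1],[28,0]]
[[17,3],[25,1],[28,0],[34,1],[50,0]]
[[17,3],[25,1],[28,0],[34,1],[50,0]]
[[5,5],[7,0],[17,3],[25,1],[28,0],[34,1],[50,0]]
[[5,5],[7,0],[17,3],[25,1],[28,0],[34,1],[50,0]]
[[5,5],[7,0],[13,3],[25,1],[28,0],[34,1],[50,0]]
[[5,5],[7,0],[13,3],[25,1],[28,0],[34,1],[38,2],[44,1],[50,0]]
[[1,9],[3,0],[5,5],[7,0],[13,3],[25,1],[28,0],[34,1],[38,2],[44,1],[50,0]]
[[1,9],[3,0],[5,5],[7,0],[13,3],[25,1],[28,0],[31,14],[43,2],[44,1],[50,0]]
[[1,9],[3,0],[5,5],[7,0],[13,3],[25,1],[28,0],[30,5],[31,14],[43,2],[44,1],[50,0]]
[[1,9],[3,0],[5,5],[7,0],[13,3],[25,1],[28,0],[30,5],[31,14],[43,2],[44,1],[50,0]]
[[1,9],[3,0],[5,5],[7,0],[13,3],[25,1],[28,0],[30,5],[31,14],[43,3],[47,1],[50,0]]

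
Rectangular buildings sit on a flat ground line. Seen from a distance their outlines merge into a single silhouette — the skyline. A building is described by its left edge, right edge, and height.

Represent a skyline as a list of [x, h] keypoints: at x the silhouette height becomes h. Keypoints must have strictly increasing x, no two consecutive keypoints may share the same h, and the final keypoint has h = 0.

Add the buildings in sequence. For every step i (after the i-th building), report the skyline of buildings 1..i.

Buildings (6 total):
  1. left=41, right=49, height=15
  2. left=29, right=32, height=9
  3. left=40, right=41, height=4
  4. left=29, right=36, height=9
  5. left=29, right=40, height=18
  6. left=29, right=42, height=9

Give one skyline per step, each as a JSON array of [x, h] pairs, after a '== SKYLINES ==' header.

== SKYLINES ==
[[41,15],[49,0]]
[[29,9],[32,0],[41,15],[49,0]]
[[29,9],[32,0],[40,4],[41,15],[49,0]]
[[29,9],[36,0],[40,4],[41,15],[49,0]]
[[29,18],[40,4],[41,15],[49,0]]
[[29,18],[40,9],[41,15],[49,0]]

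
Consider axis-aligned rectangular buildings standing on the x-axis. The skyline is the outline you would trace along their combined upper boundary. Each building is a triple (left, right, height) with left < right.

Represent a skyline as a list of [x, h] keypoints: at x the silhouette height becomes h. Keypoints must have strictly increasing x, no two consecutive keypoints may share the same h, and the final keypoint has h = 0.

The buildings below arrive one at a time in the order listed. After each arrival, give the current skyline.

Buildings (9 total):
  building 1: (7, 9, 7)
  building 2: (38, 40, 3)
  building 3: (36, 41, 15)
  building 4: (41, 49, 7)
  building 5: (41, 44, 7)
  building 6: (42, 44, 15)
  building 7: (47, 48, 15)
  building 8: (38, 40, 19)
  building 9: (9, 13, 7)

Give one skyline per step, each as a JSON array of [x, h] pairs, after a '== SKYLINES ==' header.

== SKYLINES ==
[[7,7],[9,0]]
[[7,7],[9,0],[38,3],[40,0]]
[[7,7],[9,0],[36,15],[41,0]]
[[7,7],[9,0],[36,15],[41,7],[49,0]]
[[7,7],[9,0],[36,15],[41,7],[49,0]]
[[7,7],[9,0],[36,15],[41,7],[42,15],[44,7],[49,0]]
[[7,7],[9,0],[36,15],[41,7],[42,15],[44,7],[47,15],[48,7],[49,0]]
[[7,7],[9,0],[36,15],[38,19],[40,15],[41,7],[42,15],[44,7],[47,15],[48,7],[49,0]]
[[7,7],[13,0],[36,15],[38,19],[40,15],[41,7],[42,15],[44,7],[47,15],[48,7],[49,0]]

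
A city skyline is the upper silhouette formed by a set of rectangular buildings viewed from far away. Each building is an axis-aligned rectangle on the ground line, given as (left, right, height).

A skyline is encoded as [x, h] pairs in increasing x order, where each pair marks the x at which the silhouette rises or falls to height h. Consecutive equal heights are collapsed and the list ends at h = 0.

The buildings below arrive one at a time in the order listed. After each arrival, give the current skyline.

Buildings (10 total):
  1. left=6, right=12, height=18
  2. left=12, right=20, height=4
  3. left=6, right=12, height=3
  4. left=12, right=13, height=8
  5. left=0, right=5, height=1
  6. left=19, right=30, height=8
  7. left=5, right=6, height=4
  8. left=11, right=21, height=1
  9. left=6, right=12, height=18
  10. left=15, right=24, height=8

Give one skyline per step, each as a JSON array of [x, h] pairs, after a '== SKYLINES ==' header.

== SKYLINES ==
[[6,18],[12,0]]
[[6,18],[12,4],[20,0]]
[[6,18],[12,4],[20,0]]
[[6,18],[12,8],[13,4],[20,0]]
[[0,1],[5,0],[6,18],[12,8],[13,4],[20,0]]
[[0,1],[5,0],[6,18],[12,8],[13,4],[19,8],[30,0]]
[[0,1],[5,4],[6,18],[12,8],[13,4],[19,8],[30,0]]
[[0,1],[5,4],[6,18],[12,8],[13,4],[19,8],[30,0]]
[[0,1],[5,4],[6,18],[12,8],[13,4],[19,8],[30,0]]
[[0,1],[5,4],[6,18],[12,8],[13,4],[15,8],[30,0]]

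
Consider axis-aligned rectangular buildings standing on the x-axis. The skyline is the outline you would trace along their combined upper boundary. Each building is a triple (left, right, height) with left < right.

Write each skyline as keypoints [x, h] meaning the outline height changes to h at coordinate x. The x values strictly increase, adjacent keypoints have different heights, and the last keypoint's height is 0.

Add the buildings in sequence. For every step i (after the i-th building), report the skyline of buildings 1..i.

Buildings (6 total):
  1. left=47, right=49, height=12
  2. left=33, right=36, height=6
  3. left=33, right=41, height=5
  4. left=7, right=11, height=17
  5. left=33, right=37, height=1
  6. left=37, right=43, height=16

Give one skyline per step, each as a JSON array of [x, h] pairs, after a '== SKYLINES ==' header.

== SKYLINES ==
[[47,12],[49,0]]
[[33,6],[36,0],[47,12],[49,0]]
[[33,6],[36,5],[41,0],[47,12],[49,0]]
[[7,17],[11,0],[33,6],[36,5],[41,0],[47,12],[49,0]]
[[7,17],[11,0],[33,6],[36,5],[41,0],[47,12],[49,0]]
[[7,17],[11,0],[33,6],[36,5],[37,16],[43,0],[47,12],[49,0]]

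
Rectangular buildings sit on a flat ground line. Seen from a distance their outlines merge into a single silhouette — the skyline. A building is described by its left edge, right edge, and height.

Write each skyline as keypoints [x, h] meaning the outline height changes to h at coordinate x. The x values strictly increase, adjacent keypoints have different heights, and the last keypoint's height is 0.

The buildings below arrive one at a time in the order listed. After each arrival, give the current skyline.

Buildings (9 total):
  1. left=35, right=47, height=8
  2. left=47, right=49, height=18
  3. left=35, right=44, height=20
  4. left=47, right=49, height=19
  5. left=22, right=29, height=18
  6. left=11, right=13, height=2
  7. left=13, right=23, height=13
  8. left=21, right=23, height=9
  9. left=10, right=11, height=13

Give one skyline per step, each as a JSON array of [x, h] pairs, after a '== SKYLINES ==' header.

== SKYLINES ==
[[35,8],[47,0]]
[[35,8],[47,18],[49,0]]
[[35,20],[44,8],[47,18],[49,0]]
[[35,20],[44,8],[47,19],[49,0]]
[[22,18],[29,0],[35,20],[44,8],[47,19],[49,0]]
[[11,2],[13,0],[22,18],[29,0],[35,20],[44,8],[47,19],[49,0]]
[[11,2],[13,13],[22,18],[29,0],[35,20],[44,8],[47,19],[49,0]]
[[11,2],[13,13],[22,18],[29,0],[35,20],[44,8],[47,19],[49,0]]
[[10,13],[11,2],[13,13],[22,18],[29,0],[35,20],[44,8],[47,19],[49,0]]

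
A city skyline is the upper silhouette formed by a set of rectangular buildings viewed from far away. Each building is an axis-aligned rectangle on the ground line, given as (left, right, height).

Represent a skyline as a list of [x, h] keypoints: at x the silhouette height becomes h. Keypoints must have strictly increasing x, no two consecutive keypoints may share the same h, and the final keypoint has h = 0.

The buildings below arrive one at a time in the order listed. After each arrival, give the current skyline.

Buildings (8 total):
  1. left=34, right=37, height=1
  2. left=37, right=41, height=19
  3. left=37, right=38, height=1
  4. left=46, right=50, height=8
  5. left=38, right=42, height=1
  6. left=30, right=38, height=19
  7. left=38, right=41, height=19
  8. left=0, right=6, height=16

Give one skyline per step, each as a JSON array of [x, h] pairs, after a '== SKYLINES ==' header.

== SKYLINES ==
[[34,1],[37,0]]
[[34,1],[37,19],[41,0]]
[[34,1],[37,19],[41,0]]
[[34,1],[37,19],[41,0],[46,8],[50,0]]
[[34,1],[37,19],[41,1],[42,0],[46,8],[50,0]]
[[30,19],[41,1],[42,0],[46,8],[50,0]]
[[30,19],[41,1],[42,0],[46,8],[50,0]]
[[0,16],[6,0],[30,19],[41,1],[42,0],[46,8],[50,0]]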